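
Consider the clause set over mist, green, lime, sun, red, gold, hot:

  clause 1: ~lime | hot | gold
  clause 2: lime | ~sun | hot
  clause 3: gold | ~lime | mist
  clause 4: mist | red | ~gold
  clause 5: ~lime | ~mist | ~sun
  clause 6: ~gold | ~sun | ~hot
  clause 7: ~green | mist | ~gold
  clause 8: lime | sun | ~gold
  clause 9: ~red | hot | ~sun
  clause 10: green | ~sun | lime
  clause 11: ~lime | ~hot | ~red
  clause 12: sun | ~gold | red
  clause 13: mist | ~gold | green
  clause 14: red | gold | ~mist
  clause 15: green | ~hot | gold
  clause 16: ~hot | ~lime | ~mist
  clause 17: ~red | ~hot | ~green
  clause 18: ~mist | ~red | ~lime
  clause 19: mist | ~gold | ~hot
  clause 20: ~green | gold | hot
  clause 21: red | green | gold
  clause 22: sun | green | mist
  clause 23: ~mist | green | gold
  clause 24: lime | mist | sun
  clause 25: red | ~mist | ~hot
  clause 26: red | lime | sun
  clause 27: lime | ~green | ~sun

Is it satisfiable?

Case lime = 0:
Case sun = 0:
The clause (~gold) is unit, so gold = 0.
The clause (mist) is unit, so mist = 1.
The clause (red) is unit, so red = 1.
The clause (green) is unit, so green = 1.
The clause (~hot) is unit, so hot = 0.
That conflicts with the unit clause (hot).
So sun must be the other value — set sun = 1.
The clause (hot) is unit, so hot = 1.
The clause (~gold) is unit, so gold = 0.
The clause (green) is unit, so green = 1.
That conflicts with the unit clause (~green).
Both values of sun lead to a conflict.
So lime must be the other value — set lime = 1.
Case hot = 1:
The clause (~red) is unit, so red = 0.
The clause (~mist) is unit, so mist = 0.
The clause (gold) is unit, so gold = 1.
That conflicts with the unit clause (~gold).
So hot must be the other value — set hot = 0.
The clause (gold) is unit, so gold = 1.
Case mist = 1:
The clause (~sun) is unit, so sun = 0.
The clause (red) is unit, so red = 1.
That conflicts with the unit clause (~red).
So mist must be the other value — set mist = 0.
The clause (red) is unit, so red = 1.
The clause (~green) is unit, so green = 0.
That conflicts with the unit clause (green).
Both values of mist lead to a conflict.
Both values of hot lead to a conflict.
Both values of lime lead to a conflict.
No assignment satisfies every clause.

No, unsatisfiable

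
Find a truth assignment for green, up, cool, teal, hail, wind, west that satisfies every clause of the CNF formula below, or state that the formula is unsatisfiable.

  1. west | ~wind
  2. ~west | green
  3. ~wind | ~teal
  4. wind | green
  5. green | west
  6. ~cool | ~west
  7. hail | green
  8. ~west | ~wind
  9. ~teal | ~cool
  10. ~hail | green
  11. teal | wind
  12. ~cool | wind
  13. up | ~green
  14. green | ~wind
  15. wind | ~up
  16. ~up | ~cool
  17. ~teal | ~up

Suppose west = 1.
Unit clause (green) forces green = 1.
Unit clause (~cool) forces cool = 0.
Unit clause (~wind) forces wind = 0.
Unit clause (teal) forces teal = 1.
Unit clause (up) forces up = 1.
But (~up) is also a unit clause — contradiction.
Backtrack on west: now try west = 0.
Unit clause (~wind) forces wind = 0.
Unit clause (green) forces green = 1.
Unit clause (teal) forces teal = 1.
Unit clause (~cool) forces cool = 0.
Unit clause (up) forces up = 1.
But (~up) is also a unit clause — contradiction.
Either choice for west ends in contradiction.

UNSATISFIABLE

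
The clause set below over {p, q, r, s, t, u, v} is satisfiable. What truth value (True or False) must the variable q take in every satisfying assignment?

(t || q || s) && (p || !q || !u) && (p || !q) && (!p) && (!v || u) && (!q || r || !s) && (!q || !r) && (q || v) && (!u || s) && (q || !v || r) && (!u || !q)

False

Suppose q = true.
Unit clause (p) forces p = true.
That conflicts with the unit clause (!p).
So every satisfying assignment has q = False.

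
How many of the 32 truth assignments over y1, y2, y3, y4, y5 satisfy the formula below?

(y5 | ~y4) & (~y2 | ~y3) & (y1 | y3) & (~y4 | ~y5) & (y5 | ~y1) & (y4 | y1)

There are 2^5 = 32 truth assignments over (y1, y2, y3, y4, y5).
Split on y4. With y4 = 1, the clauses containing y4 are satisfied and ~y4 drops from the rest; 0 of the 2^4 = 16 assignments to the other variables satisfy what remains.
With y4 = 0, by the same count on the reduced clause set, 3 assignments work.
(One model: y1=T, y2=F, y3=F, y4=F, y5=T.)
Total: 0 + 3 = 3.

3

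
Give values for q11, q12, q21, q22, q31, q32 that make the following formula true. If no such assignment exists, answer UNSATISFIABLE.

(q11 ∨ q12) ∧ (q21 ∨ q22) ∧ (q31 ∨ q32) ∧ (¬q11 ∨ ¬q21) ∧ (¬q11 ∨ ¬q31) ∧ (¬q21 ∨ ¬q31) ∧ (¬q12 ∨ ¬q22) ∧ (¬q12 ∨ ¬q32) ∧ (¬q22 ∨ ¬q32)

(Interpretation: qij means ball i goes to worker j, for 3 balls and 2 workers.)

Suppose q11 = True.
(¬q21) alone gives q21 = False.
(q22) alone gives q22 = True.
(¬q31) alone gives q31 = False.
(q32) alone gives q32 = True.
Now (¬q32) is unsatisfied and unit — conflict.
So q11 must be the other value — set q11 = False.
(q12) alone gives q12 = True.
(¬q22) alone gives q22 = False.
(q21) alone gives q21 = True.
(¬q31) alone gives q31 = False.
(q32) alone gives q32 = True.
Now (¬q32) is unsatisfied and unit — conflict.
Neither q11 = True nor q11 = False works.

UNSATISFIABLE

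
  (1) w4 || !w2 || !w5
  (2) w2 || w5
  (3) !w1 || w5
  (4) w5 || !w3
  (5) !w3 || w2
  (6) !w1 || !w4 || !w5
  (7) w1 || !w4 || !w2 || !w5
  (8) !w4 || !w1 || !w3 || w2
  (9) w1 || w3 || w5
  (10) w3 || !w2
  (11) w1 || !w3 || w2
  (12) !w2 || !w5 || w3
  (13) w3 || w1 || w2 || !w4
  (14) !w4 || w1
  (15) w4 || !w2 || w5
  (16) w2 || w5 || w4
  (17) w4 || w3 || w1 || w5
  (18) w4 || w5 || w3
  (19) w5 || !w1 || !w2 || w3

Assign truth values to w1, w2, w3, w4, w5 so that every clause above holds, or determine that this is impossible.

w1 ↦ true, w2 ↦ false, w3 ↦ false, w4 ↦ false, w5 ↦ true

Case w2 = false:
(w5) alone gives w5 = true.
(!w3) alone gives w3 = false.
Case w1 = true:
(!w4) alone gives w4 = false.
Every clause now holds.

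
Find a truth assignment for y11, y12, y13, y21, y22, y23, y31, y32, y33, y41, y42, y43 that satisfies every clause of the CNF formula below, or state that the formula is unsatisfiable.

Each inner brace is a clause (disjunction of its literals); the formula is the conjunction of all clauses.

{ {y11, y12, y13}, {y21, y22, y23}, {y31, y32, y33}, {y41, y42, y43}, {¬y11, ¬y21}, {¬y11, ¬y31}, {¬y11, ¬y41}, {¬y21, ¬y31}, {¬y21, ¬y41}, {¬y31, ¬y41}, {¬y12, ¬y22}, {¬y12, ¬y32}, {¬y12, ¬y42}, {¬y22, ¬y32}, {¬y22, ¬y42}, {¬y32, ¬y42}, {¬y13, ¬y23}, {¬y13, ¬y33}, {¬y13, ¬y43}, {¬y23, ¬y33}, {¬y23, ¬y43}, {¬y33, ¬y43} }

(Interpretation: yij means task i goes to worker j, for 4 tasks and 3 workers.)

UNSATISFIABLE

Case y11 = False:
Case y12 = True:
From the singleton clause (¬y22), y22 = False.
From the singleton clause (¬y32), y32 = False.
From the singleton clause (¬y42), y42 = False.
Case y21 = True:
From the singleton clause (¬y31), y31 = False.
From the singleton clause (y33), y33 = True.
From the singleton clause (¬y41), y41 = False.
From the singleton clause (y43), y43 = True.
That conflicts with the unit clause (¬y43).
So y21 must be the other value — set y21 = False.
From the singleton clause (y23), y23 = True.
From the singleton clause (¬y13), y13 = False.
From the singleton clause (¬y33), y33 = False.
From the singleton clause (y31), y31 = True.
From the singleton clause (¬y41), y41 = False.
From the singleton clause (y43), y43 = True.
That conflicts with the unit clause (¬y43).
Either choice for y21 ends in contradiction.
So y12 must be the other value — set y12 = False.
From the singleton clause (y13), y13 = True.
From the singleton clause (¬y23), y23 = False.
From the singleton clause (¬y33), y33 = False.
From the singleton clause (¬y43), y43 = False.
Case y21 = True:
From the singleton clause (¬y31), y31 = False.
From the singleton clause (y32), y32 = True.
From the singleton clause (¬y41), y41 = False.
From the singleton clause (y42), y42 = True.
That conflicts with the unit clause (¬y42).
So y21 must be the other value — set y21 = False.
From the singleton clause (y22), y22 = True.
From the singleton clause (¬y32), y32 = False.
From the singleton clause (y31), y31 = True.
From the singleton clause (¬y41), y41 = False.
From the singleton clause (y42), y42 = True.
That conflicts with the unit clause (¬y42).
Either choice for y21 ends in contradiction.
Either choice for y12 ends in contradiction.
So y11 must be the other value — set y11 = True.
From the singleton clause (¬y21), y21 = False.
From the singleton clause (¬y31), y31 = False.
From the singleton clause (¬y41), y41 = False.
Case y22 = True:
From the singleton clause (¬y12), y12 = False.
From the singleton clause (¬y32), y32 = False.
From the singleton clause (y33), y33 = True.
From the singleton clause (¬y42), y42 = False.
From the singleton clause (y43), y43 = True.
That conflicts with the unit clause (¬y43).
So y22 must be the other value — set y22 = False.
From the singleton clause (y23), y23 = True.
From the singleton clause (¬y13), y13 = False.
From the singleton clause (¬y33), y33 = False.
From the singleton clause (y32), y32 = True.
From the singleton clause (¬y12), y12 = False.
From the singleton clause (¬y42), y42 = False.
From the singleton clause (y43), y43 = True.
That conflicts with the unit clause (¬y43).
Either choice for y22 ends in contradiction.
Either choice for y11 ends in contradiction.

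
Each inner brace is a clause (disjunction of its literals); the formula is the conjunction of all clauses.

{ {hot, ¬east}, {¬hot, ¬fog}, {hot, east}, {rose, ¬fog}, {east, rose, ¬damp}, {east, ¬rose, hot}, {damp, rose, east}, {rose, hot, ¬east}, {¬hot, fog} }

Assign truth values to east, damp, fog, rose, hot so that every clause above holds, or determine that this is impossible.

UNSATISFIABLE

Try hot = True.
Unit clause (¬fog) forces fog = False.
That conflicts with the unit clause (fog).
That branch fails; take hot = False instead.
Unit clause (¬east) forces east = False.
That conflicts with the unit clause (east).
Either choice for hot ends in contradiction.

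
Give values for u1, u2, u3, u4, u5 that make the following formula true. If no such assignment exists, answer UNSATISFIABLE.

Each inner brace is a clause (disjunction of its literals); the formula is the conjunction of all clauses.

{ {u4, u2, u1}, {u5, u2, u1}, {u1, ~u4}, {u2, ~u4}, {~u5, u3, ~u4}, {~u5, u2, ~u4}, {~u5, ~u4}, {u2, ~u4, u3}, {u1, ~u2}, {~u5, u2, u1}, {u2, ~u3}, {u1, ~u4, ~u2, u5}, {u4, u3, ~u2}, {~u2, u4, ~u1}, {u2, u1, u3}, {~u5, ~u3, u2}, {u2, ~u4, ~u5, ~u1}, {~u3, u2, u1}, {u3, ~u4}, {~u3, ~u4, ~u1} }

Try u1 = 1.
Try u2 = 0.
Unit clause (~u4) forces u4 = 0.
Unit clause (~u3) forces u3 = 0.
All clauses hold; u5 can take either value.

u1 ↦ 1; u2 ↦ 0; u3 ↦ 0; u4 ↦ 0; u5 ↦ 1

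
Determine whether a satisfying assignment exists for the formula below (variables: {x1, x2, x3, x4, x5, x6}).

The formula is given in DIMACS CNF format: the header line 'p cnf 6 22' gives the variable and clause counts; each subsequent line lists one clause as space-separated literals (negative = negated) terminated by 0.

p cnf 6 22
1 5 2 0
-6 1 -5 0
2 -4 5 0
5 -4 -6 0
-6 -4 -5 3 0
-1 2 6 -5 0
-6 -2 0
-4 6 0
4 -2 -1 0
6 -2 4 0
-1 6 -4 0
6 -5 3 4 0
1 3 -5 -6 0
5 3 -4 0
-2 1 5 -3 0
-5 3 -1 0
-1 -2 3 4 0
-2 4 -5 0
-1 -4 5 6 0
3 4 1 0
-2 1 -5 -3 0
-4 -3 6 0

Case x6 = True:
The clause (¬x2) is unit, so x2 = False.
Case x1 = True:
Case x4 = False:
Case x5 = False:
No clause remains; x3 is free.
A satisfying assignment: x1=True,  x2=False,  x3=False,  x4=False,  x5=False,  x6=True.

Yes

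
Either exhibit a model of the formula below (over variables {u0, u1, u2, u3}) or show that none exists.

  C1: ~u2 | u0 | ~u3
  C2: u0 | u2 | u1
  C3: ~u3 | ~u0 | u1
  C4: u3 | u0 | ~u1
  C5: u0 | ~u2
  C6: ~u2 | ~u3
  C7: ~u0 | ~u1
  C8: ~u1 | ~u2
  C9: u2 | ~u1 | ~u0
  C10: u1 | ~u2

u0=1; u1=0; u2=0; u3=0

Case u0 = 1:
From the singleton clause (~u1), u1 = 0.
From the singleton clause (~u3), u3 = 0.
From the singleton clause (~u2), u2 = 0.
Every clause now holds.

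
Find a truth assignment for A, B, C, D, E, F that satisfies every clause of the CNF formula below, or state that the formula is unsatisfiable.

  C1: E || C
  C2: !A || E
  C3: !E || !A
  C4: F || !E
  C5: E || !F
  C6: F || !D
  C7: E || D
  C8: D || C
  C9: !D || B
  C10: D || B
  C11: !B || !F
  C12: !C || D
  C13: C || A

Suppose E = true.
Unit clause (!A) forces A = false.
Unit clause (F) forces F = true.
Unit clause (!B) forces B = false.
Unit clause (!D) forces D = false.
That conflicts with the unit clause (D).
So E must be the other value — set E = false.
Unit clause (C) forces C = true.
Unit clause (!A) forces A = false.
Unit clause (!F) forces F = false.
Unit clause (!D) forces D = false.
That conflicts with the unit clause (D).
Neither E = true nor E = false works.

UNSATISFIABLE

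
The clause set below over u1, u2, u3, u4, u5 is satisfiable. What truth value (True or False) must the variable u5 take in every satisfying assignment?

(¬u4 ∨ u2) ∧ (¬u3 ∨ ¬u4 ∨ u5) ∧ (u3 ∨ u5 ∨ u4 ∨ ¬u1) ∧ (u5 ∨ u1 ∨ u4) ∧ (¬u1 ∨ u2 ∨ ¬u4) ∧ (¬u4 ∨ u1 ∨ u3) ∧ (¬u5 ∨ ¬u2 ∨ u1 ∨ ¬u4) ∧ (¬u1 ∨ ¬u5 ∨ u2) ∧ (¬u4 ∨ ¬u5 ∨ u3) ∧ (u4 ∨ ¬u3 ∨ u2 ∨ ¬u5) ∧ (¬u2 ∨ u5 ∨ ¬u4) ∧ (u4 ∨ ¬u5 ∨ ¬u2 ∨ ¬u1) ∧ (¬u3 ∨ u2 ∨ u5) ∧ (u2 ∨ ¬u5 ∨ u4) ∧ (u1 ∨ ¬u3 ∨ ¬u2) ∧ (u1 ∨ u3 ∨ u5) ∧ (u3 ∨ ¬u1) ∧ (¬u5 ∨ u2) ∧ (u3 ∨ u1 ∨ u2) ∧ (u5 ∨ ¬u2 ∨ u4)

True

Suppose u5 = False.
Branch on u4: set u4 = False.
The clause (u1) is unit, so u1 = True.
The clause (u3) is unit, so u3 = True.
The clause (u2) is unit, so u2 = True.
That conflicts with the unit clause (¬u2).
Backtrack on u4: now try u4 = True.
The clause (u2) is unit, so u2 = True.
That conflicts with the unit clause (¬u2).
Both values of u4 lead to a conflict.
So every satisfying assignment has u5 = True.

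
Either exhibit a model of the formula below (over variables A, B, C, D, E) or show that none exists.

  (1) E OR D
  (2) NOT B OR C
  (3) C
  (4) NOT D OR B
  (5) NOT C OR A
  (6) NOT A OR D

A ↦ true,  B ↦ true,  C ↦ true,  D ↦ true,  E ↦ false

Unit clause (C) forces C = true.
Unit clause (A) forces A = true.
Unit clause (D) forces D = true.
Unit clause (B) forces B = true.
All clauses hold; E can take either value.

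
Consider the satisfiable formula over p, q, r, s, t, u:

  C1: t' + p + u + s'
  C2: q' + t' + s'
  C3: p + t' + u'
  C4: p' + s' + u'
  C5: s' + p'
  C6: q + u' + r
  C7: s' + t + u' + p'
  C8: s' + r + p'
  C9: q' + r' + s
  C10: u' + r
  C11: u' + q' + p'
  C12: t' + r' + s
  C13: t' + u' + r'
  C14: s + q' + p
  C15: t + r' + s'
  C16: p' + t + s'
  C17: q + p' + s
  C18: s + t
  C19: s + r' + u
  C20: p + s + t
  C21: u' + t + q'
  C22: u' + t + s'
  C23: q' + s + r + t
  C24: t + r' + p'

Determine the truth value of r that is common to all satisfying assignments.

False

Suppose r = 1.
Case s = 0:
The clause (q') is unit, so q = 0.
The clause (t') is unit, so t = 0.
But (t) is also a unit clause — contradiction.
Backtrack on s: now try s = 1.
The clause (p') is unit, so p = 0.
The clause (t) is unit, so t = 1.
The clause (u) is unit, so u = 1.
But (u') is also a unit clause — contradiction.
Either choice for s ends in contradiction.
So every satisfying assignment has r = False.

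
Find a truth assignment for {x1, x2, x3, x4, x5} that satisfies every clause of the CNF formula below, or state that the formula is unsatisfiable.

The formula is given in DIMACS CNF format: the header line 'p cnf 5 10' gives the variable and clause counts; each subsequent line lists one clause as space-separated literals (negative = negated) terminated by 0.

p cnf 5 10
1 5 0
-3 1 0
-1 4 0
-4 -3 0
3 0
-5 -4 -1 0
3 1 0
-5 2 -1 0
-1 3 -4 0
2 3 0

From the singleton clause (x3), x3 = True.
From the singleton clause (x1), x1 = True.
From the singleton clause (x4), x4 = True.
That conflicts with the unit clause (¬x4).

UNSATISFIABLE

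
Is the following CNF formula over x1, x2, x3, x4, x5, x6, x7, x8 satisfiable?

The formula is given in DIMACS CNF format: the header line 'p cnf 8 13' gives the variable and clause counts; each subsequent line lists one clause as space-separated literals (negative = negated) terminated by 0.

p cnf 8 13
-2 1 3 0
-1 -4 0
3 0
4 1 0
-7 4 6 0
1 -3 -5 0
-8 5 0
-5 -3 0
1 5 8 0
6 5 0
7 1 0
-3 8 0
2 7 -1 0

From the singleton clause (x3), x3 = True.
From the singleton clause (¬x5), x5 = False.
From the singleton clause (¬x8), x8 = False.
That conflicts with the unit clause (x8).
No assignment satisfies every clause.

Unsatisfiable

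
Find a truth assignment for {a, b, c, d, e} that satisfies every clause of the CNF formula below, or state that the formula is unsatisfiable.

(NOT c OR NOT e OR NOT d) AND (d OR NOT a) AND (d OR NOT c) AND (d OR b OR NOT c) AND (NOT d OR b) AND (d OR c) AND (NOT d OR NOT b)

Branch on d: set d = true.
Unit clause (b) forces b = true.
That conflicts with the unit clause (NOT b).
That branch fails; take d = false instead.
Unit clause (NOT a) forces a = false.
Unit clause (NOT c) forces c = false.
That conflicts with the unit clause (c).
Either choice for d ends in contradiction.

UNSATISFIABLE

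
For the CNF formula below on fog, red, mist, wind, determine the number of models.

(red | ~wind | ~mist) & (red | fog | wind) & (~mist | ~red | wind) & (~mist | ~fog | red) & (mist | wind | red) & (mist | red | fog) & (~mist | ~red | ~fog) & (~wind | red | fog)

6

There are 2^4 = 16 truth assignments over (fog, red, mist, wind).
Split on wind. With wind = 1, the clauses containing wind are satisfied and ~wind drops from the rest; 4 of the 2^3 = 8 assignments to the other variables satisfy what remains.
With wind = 0, by the same count on the reduced clause set, 2 assignments work.
Total: 4 + 2 = 6.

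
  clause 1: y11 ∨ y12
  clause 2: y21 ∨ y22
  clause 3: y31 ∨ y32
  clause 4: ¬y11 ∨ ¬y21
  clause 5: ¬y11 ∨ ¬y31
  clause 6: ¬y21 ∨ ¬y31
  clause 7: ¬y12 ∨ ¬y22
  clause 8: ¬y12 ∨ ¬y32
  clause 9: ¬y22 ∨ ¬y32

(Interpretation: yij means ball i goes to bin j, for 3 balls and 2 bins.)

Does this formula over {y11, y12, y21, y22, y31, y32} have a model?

Unsatisfiable

Case y11 = True:
(¬y21) alone gives y21 = False.
(y22) alone gives y22 = True.
(¬y31) alone gives y31 = False.
(y32) alone gives y32 = True.
That conflicts with the unit clause (¬y32).
Backtrack on y11: now try y11 = False.
(y12) alone gives y12 = True.
(¬y22) alone gives y22 = False.
(y21) alone gives y21 = True.
(¬y31) alone gives y31 = False.
(y32) alone gives y32 = True.
That conflicts with the unit clause (¬y32).
Either choice for y11 ends in contradiction.
No assignment satisfies every clause.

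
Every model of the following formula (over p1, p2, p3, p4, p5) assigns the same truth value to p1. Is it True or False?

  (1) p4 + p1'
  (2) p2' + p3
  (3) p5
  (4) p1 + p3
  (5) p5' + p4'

Suppose p1 = 1.
The clause (p4) is unit, so p4 = 1.
The clause (p5) is unit, so p5 = 1.
Now (p5') is unsatisfied and unit — conflict.
So every satisfying assignment has p1 = False.

False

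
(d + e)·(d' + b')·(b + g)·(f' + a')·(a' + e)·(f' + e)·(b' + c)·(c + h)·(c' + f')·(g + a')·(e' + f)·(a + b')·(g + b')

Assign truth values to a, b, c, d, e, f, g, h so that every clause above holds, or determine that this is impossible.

a=0,  b=0,  c=0,  d=1,  e=1,  f=1,  g=1,  h=1

Case d = 1:
(b') alone gives b = 0.
(g) alone gives g = 1.
Case f = 1:
(a') alone gives a = 0.
(e) alone gives e = 1.
(c') alone gives c = 0.
(h) alone gives h = 1.
All clauses are satisfied.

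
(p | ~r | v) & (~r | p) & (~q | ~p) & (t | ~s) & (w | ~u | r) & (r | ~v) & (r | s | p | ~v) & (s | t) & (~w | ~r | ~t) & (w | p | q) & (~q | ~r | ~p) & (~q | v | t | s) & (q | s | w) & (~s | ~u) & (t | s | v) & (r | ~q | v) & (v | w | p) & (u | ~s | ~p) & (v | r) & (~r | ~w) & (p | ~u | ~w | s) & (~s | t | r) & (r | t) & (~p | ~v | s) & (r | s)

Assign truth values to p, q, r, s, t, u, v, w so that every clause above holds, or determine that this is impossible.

UNSATISFIABLE

Suppose r = 0.
The clause (~v) is unit, so v = 0.
Now (v) is unsatisfied and unit — conflict.
So r must be the other value — set r = 1.
The clause (p) is unit, so p = 1.
The clause (~q) is unit, so q = 0.
The clause (~w) is unit, so w = 0.
The clause (s) is unit, so s = 1.
The clause (t) is unit, so t = 1.
The clause (~u) is unit, so u = 0.
Now (u) is unsatisfied and unit — conflict.
Neither r = 1 nor r = 0 works.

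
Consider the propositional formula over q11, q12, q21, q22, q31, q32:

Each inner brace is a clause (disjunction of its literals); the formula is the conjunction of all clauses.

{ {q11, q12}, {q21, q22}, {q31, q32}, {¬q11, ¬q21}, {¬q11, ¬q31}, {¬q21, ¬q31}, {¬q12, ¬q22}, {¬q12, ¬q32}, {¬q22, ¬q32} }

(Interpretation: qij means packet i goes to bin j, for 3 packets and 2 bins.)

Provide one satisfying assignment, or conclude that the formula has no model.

UNSATISFIABLE

Case q11 = True:
From the singleton clause (¬q21), q21 = False.
From the singleton clause (q22), q22 = True.
From the singleton clause (¬q31), q31 = False.
From the singleton clause (q32), q32 = True.
That conflicts with the unit clause (¬q32).
Backtrack on q11: now try q11 = False.
From the singleton clause (q12), q12 = True.
From the singleton clause (¬q22), q22 = False.
From the singleton clause (q21), q21 = True.
From the singleton clause (¬q31), q31 = False.
From the singleton clause (q32), q32 = True.
That conflicts with the unit clause (¬q32).
Both values of q11 lead to a conflict.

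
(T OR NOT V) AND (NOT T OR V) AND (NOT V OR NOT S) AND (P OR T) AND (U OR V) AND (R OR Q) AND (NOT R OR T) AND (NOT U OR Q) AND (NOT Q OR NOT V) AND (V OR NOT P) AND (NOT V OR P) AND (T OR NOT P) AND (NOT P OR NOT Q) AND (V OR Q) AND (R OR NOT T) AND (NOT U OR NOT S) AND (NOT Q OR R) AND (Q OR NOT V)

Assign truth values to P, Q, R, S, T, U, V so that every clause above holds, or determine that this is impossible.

UNSATISFIABLE

Try T = true.
Unit clause (V) forces V = true.
Unit clause (NOT S) forces S = false.
Unit clause (NOT Q) forces Q = false.
That conflicts with the unit clause (Q).
Undo T and try T = false.
Unit clause (NOT V) forces V = false.
Unit clause (P) forces P = true.
That conflicts with the unit clause (NOT P).
Both values of T lead to a conflict.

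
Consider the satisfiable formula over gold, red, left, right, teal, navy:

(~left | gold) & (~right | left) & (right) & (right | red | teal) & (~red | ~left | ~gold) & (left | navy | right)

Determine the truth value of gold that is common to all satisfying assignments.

Suppose gold = 0.
Unit clause (~left) forces left = 0.
Unit clause (~right) forces right = 0.
Now (right) is unsatisfied and unit — conflict.
So every satisfying assignment has gold = True.

True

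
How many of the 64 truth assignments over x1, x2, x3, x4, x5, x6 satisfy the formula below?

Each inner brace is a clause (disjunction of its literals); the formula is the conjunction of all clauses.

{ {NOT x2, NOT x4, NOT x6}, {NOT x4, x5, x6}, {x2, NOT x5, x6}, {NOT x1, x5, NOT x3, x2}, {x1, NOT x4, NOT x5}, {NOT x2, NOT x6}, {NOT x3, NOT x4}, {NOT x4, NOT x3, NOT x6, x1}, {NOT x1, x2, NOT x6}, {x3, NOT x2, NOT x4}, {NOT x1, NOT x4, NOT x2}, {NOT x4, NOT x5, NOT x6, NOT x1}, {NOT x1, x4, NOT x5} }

14

There are 2^6 = 64 truth assignments over (x1, x2, x3, x4, x5, x6).
Split on x6. With x6 = true, the clauses containing x6 are satisfied and NOT x6 drops from the rest; 5 of the 2^5 = 32 assignments to the other variables satisfy what remains.
With x6 = false, by the same count on the reduced clause set, 9 assignments work.
(One model: x1=F, x2=F, x3=F, x4=F, x5=F, x6=F.)
Total: 5 + 9 = 14.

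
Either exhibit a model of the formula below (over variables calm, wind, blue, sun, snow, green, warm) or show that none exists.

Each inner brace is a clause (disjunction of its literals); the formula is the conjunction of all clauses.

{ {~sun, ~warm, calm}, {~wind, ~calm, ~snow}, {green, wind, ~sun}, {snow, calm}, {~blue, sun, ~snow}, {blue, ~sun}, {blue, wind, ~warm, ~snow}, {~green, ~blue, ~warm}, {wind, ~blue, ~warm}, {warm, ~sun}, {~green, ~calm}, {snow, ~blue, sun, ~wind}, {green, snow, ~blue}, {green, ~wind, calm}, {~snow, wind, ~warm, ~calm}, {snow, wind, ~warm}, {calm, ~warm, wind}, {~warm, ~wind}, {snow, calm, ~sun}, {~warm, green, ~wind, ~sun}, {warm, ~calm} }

calm ↦ 0; wind ↦ 0; blue ↦ 0; sun ↦ 0; snow ↦ 1; green ↦ 0; warm ↦ 0

Try snow = 1.
Try wind = 0.
Try green = 0.
Unit clause (~sun) forces sun = 0.
Unit clause (~blue) forces blue = 0.
Unit clause (~warm) forces warm = 0.
Unit clause (~calm) forces calm = 0.
Every clause now holds.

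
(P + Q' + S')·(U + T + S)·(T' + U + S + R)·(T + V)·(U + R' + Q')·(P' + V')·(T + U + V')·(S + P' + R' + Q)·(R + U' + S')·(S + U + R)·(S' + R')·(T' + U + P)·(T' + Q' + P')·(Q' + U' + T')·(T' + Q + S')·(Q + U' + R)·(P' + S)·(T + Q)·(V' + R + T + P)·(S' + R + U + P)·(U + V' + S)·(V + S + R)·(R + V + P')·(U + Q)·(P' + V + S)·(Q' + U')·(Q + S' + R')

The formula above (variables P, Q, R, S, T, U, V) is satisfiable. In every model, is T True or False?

Suppose T = 0.
(V) alone gives V = 1.
(P') alone gives P = 0.
(U) alone gives U = 1.
(Q) alone gives Q = 1.
That conflicts with the unit clause (Q').
So every satisfying assignment has T = True.

True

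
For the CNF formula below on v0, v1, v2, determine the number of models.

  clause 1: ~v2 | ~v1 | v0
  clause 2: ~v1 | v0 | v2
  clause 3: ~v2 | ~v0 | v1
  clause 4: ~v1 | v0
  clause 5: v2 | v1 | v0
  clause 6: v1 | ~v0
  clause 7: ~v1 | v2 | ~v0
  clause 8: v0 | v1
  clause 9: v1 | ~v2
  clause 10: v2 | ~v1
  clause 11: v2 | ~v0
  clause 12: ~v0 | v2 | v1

1

There are 2^3 = 8 truth assignments over (v0, v1, v2).
Check each against the 12 clauses (columns in the order v0, v1, v2):
  F F F  ✗ fails (v2 | v1 | v0)
  F F T  ✗ fails (v0 | v1)
  F T F  ✗ fails (~v1 | v0 | v2)
  F T T  ✗ fails (~v2 | ~v1 | v0)
  T F F  ✗ fails (v1 | ~v0)
  T F T  ✗ fails (~v2 | ~v0 | v1)
  T T F  ✗ fails (~v1 | v2 | ~v0)
  T T T  ✓ satisfies all
1 of the 8 rows is a model.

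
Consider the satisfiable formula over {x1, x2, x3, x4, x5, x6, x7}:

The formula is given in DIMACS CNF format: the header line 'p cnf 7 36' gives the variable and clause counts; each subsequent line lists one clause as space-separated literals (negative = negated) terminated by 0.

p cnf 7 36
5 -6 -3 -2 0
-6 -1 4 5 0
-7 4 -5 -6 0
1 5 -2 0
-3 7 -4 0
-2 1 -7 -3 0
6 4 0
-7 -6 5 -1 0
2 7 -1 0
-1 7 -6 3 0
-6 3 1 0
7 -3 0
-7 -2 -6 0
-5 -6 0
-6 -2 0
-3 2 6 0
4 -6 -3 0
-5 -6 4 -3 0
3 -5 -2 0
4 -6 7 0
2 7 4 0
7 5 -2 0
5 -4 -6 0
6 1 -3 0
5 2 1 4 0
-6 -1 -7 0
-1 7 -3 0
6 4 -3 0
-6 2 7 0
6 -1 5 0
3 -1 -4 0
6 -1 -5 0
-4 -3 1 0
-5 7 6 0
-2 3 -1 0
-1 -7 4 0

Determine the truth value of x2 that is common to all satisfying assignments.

False

Suppose x2 = True.
(¬x6) alone gives x6 = False.
(x4) alone gives x4 = True.
Case x1 = True:
(x5) alone gives x5 = True.
Now (¬x5) is unsatisfied and unit — conflict.
Backtrack on x1: now try x1 = False.
(x5) alone gives x5 = True.
(x3) alone gives x3 = True.
Now (¬x3) is unsatisfied and unit — conflict.
Either choice for x1 ends in contradiction.
So every satisfying assignment has x2 = False.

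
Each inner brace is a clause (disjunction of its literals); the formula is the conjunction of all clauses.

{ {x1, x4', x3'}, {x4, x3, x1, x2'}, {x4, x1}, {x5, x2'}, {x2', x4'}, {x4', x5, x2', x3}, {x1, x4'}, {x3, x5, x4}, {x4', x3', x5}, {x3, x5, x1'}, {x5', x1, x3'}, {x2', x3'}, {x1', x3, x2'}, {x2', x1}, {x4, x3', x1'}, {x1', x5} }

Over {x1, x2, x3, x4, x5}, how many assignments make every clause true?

3

There are 2^5 = 32 truth assignments over (x1, x2, x3, x4, x5).
Split on x1. With x1 = 1, the clauses containing x1 are satisfied and x1' drops from the rest; 3 of the 2^4 = 16 assignments to the other variables satisfy what remains.
With x1 = 0, by the same count on the reduced clause set, 0 assignments work.
(One model: x1=T, x2=F, x3=F, x4=F, x5=T.)
Total: 3 + 0 = 3.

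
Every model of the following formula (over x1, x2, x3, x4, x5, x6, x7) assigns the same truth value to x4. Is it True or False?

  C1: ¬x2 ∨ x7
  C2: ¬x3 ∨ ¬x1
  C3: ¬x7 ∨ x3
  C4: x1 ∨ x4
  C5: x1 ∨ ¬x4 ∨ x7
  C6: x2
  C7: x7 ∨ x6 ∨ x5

True

Suppose x4 = False.
The clause (x1) is unit, so x1 = True.
The clause (¬x3) is unit, so x3 = False.
The clause (¬x7) is unit, so x7 = False.
The clause (¬x2) is unit, so x2 = False.
But (x2) is also a unit clause — contradiction.
So every satisfying assignment has x4 = True.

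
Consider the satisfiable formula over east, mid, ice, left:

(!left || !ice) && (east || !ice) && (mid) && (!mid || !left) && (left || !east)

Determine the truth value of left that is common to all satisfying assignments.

Suppose left = true.
Unit clause (!ice) forces ice = false.
Unit clause (mid) forces mid = true.
But (!mid) is also a unit clause — contradiction.
So every satisfying assignment has left = False.

False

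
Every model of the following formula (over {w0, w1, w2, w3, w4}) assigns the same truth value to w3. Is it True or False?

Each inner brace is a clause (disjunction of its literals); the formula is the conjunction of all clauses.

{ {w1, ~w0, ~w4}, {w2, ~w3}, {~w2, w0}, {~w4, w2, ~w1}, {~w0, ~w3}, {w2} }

False

Suppose w3 = 1.
From the singleton clause (w2), w2 = 1.
From the singleton clause (w0), w0 = 1.
Now (~w0) is unsatisfied and unit — conflict.
So every satisfying assignment has w3 = False.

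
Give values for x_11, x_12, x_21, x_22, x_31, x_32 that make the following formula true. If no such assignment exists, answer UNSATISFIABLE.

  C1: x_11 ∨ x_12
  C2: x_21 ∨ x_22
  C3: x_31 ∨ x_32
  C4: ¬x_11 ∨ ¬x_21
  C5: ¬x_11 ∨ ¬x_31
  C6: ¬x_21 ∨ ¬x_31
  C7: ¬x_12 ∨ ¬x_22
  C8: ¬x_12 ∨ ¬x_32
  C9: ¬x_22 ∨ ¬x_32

UNSATISFIABLE

Try x_11 = True.
(¬x_21) alone gives x_21 = False.
(x_22) alone gives x_22 = True.
(¬x_31) alone gives x_31 = False.
(x_32) alone gives x_32 = True.
That conflicts with the unit clause (¬x_32).
Undo x_11 and try x_11 = False.
(x_12) alone gives x_12 = True.
(¬x_22) alone gives x_22 = False.
(x_21) alone gives x_21 = True.
(¬x_31) alone gives x_31 = False.
(x_32) alone gives x_32 = True.
That conflicts with the unit clause (¬x_32).
Both values of x_11 lead to a conflict.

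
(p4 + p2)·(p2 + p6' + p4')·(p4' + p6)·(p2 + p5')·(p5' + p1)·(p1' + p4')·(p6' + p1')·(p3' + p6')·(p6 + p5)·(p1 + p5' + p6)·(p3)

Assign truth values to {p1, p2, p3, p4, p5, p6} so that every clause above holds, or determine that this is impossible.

p1 ↦ 1,  p2 ↦ 1,  p3 ↦ 1,  p4 ↦ 0,  p5 ↦ 1,  p6 ↦ 0

The clause (p3) is unit, so p3 = 1.
The clause (p6') is unit, so p6 = 0.
The clause (p4') is unit, so p4 = 0.
The clause (p2) is unit, so p2 = 1.
The clause (p5) is unit, so p5 = 1.
The clause (p1) is unit, so p1 = 1.
All clauses are satisfied.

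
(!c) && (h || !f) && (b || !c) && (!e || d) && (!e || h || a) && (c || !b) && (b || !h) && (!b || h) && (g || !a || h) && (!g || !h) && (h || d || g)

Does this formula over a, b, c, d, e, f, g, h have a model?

Yes

Unit clause (!c) forces c = false.
Unit clause (!b) forces b = false.
Unit clause (!h) forces h = false.
Unit clause (!f) forces f = false.
Try e = false.
Try g = false.
Unit clause (!a) forces a = false.
Unit clause (d) forces d = true.
This assignment satisfies each clause.
A satisfying assignment: a ↦ false; b ↦ false; c ↦ false; d ↦ true; e ↦ false; f ↦ false; g ↦ false; h ↦ false.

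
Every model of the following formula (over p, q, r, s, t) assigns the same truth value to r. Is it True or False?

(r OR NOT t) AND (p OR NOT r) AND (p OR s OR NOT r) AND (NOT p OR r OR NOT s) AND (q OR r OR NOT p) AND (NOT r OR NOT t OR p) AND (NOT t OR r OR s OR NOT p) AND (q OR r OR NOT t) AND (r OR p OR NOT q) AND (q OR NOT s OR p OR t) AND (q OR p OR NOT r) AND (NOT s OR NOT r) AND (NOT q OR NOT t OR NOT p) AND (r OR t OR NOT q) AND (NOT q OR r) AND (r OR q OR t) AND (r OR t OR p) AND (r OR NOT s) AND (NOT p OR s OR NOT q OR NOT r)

True

Suppose r = false.
From the singleton clause (NOT t), t = false.
From the singleton clause (NOT q), q = false.
Now (q) is unsatisfied and unit — conflict.
So every satisfying assignment has r = True.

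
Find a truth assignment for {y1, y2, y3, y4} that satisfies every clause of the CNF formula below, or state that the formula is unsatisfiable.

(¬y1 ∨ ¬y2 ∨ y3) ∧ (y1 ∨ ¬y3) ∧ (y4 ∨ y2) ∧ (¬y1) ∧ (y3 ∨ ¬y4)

From the singleton clause (¬y1), y1 = False.
From the singleton clause (¬y3), y3 = False.
From the singleton clause (¬y4), y4 = False.
From the singleton clause (y2), y2 = True.
This assignment satisfies each clause.

y1 ↦ False, y2 ↦ True, y3 ↦ False, y4 ↦ False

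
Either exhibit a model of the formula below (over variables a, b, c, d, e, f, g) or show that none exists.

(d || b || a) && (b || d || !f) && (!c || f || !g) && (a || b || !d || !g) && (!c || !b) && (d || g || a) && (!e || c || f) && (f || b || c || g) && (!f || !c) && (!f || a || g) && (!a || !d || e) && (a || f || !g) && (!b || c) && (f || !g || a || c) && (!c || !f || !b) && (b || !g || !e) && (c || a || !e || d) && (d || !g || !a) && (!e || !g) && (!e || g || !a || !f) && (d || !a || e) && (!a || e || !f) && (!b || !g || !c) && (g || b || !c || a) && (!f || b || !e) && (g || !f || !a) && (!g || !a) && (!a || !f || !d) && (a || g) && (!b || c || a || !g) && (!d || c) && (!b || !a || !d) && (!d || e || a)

a: true,  b: false,  c: true,  d: true,  e: true,  f: false,  g: false

Try c = true.
(!b) alone gives b = false.
(!f) alone gives f = false.
(!g) alone gives g = false.
(a) alone gives a = true.
Try d = true.
(e) alone gives e = true.
Every clause now holds.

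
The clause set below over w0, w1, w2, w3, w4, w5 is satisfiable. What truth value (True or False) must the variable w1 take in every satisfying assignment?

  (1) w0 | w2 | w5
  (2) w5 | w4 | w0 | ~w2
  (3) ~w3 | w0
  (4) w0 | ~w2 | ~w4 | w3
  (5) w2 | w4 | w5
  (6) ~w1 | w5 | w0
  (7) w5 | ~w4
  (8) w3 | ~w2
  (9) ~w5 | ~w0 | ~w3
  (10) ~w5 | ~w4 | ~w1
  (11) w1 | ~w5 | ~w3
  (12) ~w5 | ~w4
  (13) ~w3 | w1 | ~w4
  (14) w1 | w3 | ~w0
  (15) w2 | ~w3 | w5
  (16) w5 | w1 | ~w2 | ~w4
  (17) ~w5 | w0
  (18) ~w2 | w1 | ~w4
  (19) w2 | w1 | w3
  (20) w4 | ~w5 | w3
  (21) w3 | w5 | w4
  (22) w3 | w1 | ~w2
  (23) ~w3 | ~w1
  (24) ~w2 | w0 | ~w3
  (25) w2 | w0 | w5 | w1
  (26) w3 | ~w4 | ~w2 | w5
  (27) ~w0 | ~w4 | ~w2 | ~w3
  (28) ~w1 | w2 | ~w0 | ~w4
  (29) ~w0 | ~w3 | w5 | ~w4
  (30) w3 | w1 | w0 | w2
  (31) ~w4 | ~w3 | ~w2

False

Suppose w1 = 1.
(~w3) alone gives w3 = 0.
(~w2) alone gives w2 = 0.
Try w0 = 1.
(~w4) alone gives w4 = 0.
(w5) alone gives w5 = 1.
But (~w5) is also a unit clause — contradiction.
So w0 must be the other value — set w0 = 0.
(w5) alone gives w5 = 1.
But (~w5) is also a unit clause — contradiction.
Both values of w0 lead to a conflict.
So every satisfying assignment has w1 = False.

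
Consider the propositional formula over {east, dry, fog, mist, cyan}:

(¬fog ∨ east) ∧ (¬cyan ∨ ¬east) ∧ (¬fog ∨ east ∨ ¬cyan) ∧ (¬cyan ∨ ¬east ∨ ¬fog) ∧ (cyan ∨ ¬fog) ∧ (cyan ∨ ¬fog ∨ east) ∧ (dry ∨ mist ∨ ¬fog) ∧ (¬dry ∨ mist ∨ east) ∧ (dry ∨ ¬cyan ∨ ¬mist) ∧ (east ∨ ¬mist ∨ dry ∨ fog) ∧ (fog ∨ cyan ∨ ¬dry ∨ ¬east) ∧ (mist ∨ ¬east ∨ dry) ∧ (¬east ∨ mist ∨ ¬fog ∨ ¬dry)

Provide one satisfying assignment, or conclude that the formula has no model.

Case fog = False:
Case cyan = False:
Case dry = False:
Case east = False:
Unit clause (¬mist) forces mist = False.
This assignment satisfies each clause.

east=False,  dry=False,  fog=False,  mist=False,  cyan=False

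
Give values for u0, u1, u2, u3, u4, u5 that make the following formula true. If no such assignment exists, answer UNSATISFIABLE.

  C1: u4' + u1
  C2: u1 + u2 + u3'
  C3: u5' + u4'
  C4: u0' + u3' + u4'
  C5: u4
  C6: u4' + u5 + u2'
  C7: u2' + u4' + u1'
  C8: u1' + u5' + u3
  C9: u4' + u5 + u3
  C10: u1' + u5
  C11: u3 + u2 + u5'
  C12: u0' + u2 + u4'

UNSATISFIABLE

Unit clause (u4) forces u4 = 1.
Unit clause (u1) forces u1 = 1.
Unit clause (u5') forces u5 = 0.
That conflicts with the unit clause (u5).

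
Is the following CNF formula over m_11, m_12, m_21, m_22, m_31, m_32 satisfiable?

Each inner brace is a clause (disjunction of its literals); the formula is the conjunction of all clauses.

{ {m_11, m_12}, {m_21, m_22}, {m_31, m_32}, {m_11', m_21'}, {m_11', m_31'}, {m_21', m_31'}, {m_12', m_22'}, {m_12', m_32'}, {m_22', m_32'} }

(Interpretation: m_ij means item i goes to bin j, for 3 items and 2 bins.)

Suppose m_11 = 1.
The clause (m_21') is unit, so m_21 = 0.
The clause (m_22) is unit, so m_22 = 1.
The clause (m_31') is unit, so m_31 = 0.
The clause (m_32) is unit, so m_32 = 1.
But (m_32') is also a unit clause — contradiction.
Undo m_11 and try m_11 = 0.
The clause (m_12) is unit, so m_12 = 1.
The clause (m_22') is unit, so m_22 = 0.
The clause (m_21) is unit, so m_21 = 1.
The clause (m_31') is unit, so m_31 = 0.
The clause (m_32) is unit, so m_32 = 1.
But (m_32') is also a unit clause — contradiction.
Neither m_11 = 1 nor m_11 = 0 works.
No assignment satisfies every clause.

No, unsatisfiable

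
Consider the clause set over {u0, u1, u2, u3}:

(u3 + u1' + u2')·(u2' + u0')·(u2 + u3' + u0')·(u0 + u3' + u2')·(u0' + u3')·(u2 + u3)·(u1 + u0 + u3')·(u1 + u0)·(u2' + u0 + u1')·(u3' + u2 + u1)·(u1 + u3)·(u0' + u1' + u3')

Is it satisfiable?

Branch on u2: set u2 = 0.
The clause (u3) is unit, so u3 = 1.
The clause (u0') is unit, so u0 = 0.
The clause (u1) is unit, so u1 = 1.
Every clause now holds.
A satisfying assignment: u0: 0, u1: 1, u2: 0, u3: 1.

Yes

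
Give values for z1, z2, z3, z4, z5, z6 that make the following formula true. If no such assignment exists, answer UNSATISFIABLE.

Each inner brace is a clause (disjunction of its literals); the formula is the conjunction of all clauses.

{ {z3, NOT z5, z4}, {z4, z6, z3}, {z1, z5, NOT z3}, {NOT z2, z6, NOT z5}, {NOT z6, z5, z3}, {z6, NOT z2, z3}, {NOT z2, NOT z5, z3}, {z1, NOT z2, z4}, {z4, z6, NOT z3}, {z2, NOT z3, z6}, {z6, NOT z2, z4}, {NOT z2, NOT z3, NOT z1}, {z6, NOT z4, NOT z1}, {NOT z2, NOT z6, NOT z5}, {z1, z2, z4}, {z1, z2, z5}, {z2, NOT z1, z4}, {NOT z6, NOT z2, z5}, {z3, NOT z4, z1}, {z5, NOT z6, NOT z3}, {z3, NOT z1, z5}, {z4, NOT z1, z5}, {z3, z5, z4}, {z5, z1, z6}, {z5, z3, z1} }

Suppose z3 = true.
Suppose z1 = true.
Unit clause (NOT z2) forces z2 = false.
Unit clause (z6) forces z6 = true.
Unit clause (z4) forces z4 = true.
Unit clause (z5) forces z5 = true.
Every clause now holds.

z1=true, z2=false, z3=true, z4=true, z5=true, z6=true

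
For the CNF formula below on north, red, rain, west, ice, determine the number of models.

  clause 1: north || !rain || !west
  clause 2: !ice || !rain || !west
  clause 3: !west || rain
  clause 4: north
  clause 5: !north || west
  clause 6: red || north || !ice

2

There are 2^5 = 32 truth assignments over (north, red, rain, west, ice).
Split on ice. With ice = true, the clauses containing ice are satisfied and !ice drops from the rest; 0 of the 2^4 = 16 assignments to the other variables satisfy what remains.
With ice = false, by the same count on the reduced clause set, 2 assignments work.
(One model: north=T, red=F, rain=T, west=T, ice=F.)
Total: 0 + 2 = 2.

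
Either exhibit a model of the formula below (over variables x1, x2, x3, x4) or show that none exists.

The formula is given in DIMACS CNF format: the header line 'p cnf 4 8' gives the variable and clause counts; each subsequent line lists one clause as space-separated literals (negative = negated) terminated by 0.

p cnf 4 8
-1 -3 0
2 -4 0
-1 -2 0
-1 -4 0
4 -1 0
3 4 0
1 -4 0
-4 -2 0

Suppose x1 = False.
The clause (¬x4) is unit, so x4 = False.
The clause (x3) is unit, so x3 = True.
Every clause is now satisfied; x2 is unconstrained.

x1: False,  x2: False,  x3: True,  x4: False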